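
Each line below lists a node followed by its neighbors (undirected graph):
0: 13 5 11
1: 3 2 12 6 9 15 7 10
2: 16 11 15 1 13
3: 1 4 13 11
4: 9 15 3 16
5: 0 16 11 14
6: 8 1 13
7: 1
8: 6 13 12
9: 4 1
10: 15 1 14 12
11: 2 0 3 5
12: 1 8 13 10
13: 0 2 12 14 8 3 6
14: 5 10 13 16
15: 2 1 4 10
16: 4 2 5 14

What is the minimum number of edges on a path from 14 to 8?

Level 0: 14
Level 1: 5, 10, 13, 16
Level 2: 0, 1, 2, 3, 4, 6, 8, 11, 12, 15
Level 3: 7, 9
8 first appears at level 2.

2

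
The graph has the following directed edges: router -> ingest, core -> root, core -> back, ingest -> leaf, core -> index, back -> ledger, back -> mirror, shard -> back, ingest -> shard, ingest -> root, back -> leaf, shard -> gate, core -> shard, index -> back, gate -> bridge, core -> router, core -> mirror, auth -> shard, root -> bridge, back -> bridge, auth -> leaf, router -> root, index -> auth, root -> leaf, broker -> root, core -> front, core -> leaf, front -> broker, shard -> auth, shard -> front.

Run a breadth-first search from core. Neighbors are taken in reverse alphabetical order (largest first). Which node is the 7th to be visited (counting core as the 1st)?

index

Visit core; enqueue shard, router, root, mirror, leaf, index, front, back → queue [shard, router, root, mirror, leaf, index, front, back]
Visit shard; enqueue gate, auth → queue [router, root, mirror, leaf, index, front, back, gate, auth]
Visit router; enqueue ingest → queue [root, mirror, leaf, index, front, back, gate, auth, ingest]
Visit root; enqueue bridge → queue [mirror, leaf, index, front, back, gate, auth, ingest, bridge]
Visit mirror → queue [leaf, index, front, back, gate, auth, ingest, bridge]
Visit leaf → queue [index, front, back, gate, auth, ingest, bridge]
Visit index → queue [front, back, gate, auth, ingest, bridge]
Visit front; enqueue broker → queue [back, gate, auth, ingest, bridge, broker]
Visit back; enqueue ledger → queue [gate, auth, ingest, bridge, broker, ledger]
Visit gate → queue [auth, ingest, bridge, broker, ledger]
Visit auth → queue [ingest, bridge, broker, ledger]
Visit ingest → queue [bridge, broker, ledger]
Visit bridge → queue [broker, ledger]
Visit broker → queue [ledger]
Visit ledger → queue []

Visit order: core, shard, router, root, mirror, leaf, index, front, back, gate, auth, ingest, bridge, broker, ledger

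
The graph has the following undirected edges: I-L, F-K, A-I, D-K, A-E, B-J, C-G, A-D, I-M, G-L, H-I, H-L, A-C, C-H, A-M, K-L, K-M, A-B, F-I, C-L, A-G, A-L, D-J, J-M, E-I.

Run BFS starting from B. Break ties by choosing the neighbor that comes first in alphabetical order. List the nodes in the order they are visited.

B → A → J → C → D → E → G → I → L → M → H → K → F

Visit B; enqueue A, J → queue [A, J]
Visit A; enqueue C, D, E, G, I, L, M → queue [J, C, D, E, G, I, L, M]
Visit J → queue [C, D, E, G, I, L, M]
Visit C; enqueue H → queue [D, E, G, I, L, M, H]
Visit D; enqueue K → queue [E, G, I, L, M, H, K]
Visit E → queue [G, I, L, M, H, K]
Visit G → queue [I, L, M, H, K]
Visit I; enqueue F → queue [L, M, H, K, F]
Visit L → queue [M, H, K, F]
Visit M → queue [H, K, F]
Visit H → queue [K, F]
Visit K → queue [F]
Visit F → queue []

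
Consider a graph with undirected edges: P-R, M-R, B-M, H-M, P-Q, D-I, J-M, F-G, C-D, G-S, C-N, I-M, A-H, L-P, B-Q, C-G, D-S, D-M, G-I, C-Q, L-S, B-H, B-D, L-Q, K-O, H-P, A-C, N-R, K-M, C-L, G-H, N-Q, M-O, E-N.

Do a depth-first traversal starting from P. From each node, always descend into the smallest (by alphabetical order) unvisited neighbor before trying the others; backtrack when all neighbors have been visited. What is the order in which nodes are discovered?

Visit P
P → H
H → A
A → C
C → D
D → B
B → M
M → I
I → G
G → F
G → S
S → L
L → Q
Q → N
N → E
N → R
M → J
M → K
K → O

P -> H -> A -> C -> D -> B -> M -> I -> G -> F -> S -> L -> Q -> N -> E -> R -> J -> K -> O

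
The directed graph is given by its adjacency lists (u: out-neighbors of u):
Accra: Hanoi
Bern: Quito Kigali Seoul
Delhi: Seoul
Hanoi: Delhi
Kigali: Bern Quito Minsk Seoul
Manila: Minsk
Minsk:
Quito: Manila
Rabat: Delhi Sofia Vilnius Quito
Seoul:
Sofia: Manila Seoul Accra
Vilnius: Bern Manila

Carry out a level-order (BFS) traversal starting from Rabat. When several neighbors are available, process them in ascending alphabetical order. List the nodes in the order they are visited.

Rabat, Delhi, Quito, Sofia, Vilnius, Seoul, Manila, Accra, Bern, Minsk, Hanoi, Kigali

Visit Rabat; enqueue Delhi, Quito, Sofia, Vilnius → queue [Delhi, Quito, Sofia, Vilnius]
Visit Delhi; enqueue Seoul → queue [Quito, Sofia, Vilnius, Seoul]
Visit Quito; enqueue Manila → queue [Sofia, Vilnius, Seoul, Manila]
Visit Sofia; enqueue Accra → queue [Vilnius, Seoul, Manila, Accra]
Visit Vilnius; enqueue Bern → queue [Seoul, Manila, Accra, Bern]
Visit Seoul → queue [Manila, Accra, Bern]
Visit Manila; enqueue Minsk → queue [Accra, Bern, Minsk]
Visit Accra; enqueue Hanoi → queue [Bern, Minsk, Hanoi]
Visit Bern; enqueue Kigali → queue [Minsk, Hanoi, Kigali]
Visit Minsk → queue [Hanoi, Kigali]
Visit Hanoi → queue [Kigali]
Visit Kigali → queue []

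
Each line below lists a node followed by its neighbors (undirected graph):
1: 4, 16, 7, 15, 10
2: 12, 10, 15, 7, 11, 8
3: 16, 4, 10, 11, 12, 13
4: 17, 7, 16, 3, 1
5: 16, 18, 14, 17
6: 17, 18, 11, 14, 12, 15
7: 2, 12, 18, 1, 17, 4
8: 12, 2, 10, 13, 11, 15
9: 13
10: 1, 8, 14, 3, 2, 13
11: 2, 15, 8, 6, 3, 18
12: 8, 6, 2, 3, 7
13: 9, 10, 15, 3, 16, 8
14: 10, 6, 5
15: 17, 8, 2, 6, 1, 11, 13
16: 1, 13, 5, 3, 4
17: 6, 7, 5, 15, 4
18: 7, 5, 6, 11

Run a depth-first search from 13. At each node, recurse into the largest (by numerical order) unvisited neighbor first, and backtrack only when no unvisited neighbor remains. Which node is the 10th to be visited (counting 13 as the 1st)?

8

Visit 13
13 → 16
16 → 5
5 → 18
18 → 11
11 → 15
15 → 17
17 → 7
7 → 12
12 → 8
8 → 10
10 → 14
14 → 6
10 → 3
3 → 4
4 → 1
10 → 2
13 → 9

Visit order: 13, 16, 5, 18, 11, 15, 17, 7, 12, 8, 10, 14, 6, 3, 4, 1, 2, 9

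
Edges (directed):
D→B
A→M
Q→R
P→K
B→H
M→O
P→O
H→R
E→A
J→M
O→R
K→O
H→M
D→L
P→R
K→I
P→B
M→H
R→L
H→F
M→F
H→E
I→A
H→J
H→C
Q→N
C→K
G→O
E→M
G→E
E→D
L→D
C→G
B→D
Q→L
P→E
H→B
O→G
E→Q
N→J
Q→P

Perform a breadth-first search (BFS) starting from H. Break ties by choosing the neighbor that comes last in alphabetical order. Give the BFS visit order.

Visit H; enqueue R, M, J, F, E, C, B → queue [R, M, J, F, E, C, B]
Visit R; enqueue L → queue [M, J, F, E, C, B, L]
Visit M; enqueue O → queue [J, F, E, C, B, L, O]
Visit J → queue [F, E, C, B, L, O]
Visit F → queue [E, C, B, L, O]
Visit E; enqueue Q, D, A → queue [C, B, L, O, Q, D, A]
Visit C; enqueue K, G → queue [B, L, O, Q, D, A, K, G]
Visit B → queue [L, O, Q, D, A, K, G]
Visit L → queue [O, Q, D, A, K, G]
Visit O → queue [Q, D, A, K, G]
Visit Q; enqueue P, N → queue [D, A, K, G, P, N]
Visit D → queue [A, K, G, P, N]
Visit A → queue [K, G, P, N]
Visit K; enqueue I → queue [G, P, N, I]
Visit G → queue [P, N, I]
Visit P → queue [N, I]
Visit N → queue [I]
Visit I → queue []

H, R, M, J, F, E, C, B, L, O, Q, D, A, K, G, P, N, I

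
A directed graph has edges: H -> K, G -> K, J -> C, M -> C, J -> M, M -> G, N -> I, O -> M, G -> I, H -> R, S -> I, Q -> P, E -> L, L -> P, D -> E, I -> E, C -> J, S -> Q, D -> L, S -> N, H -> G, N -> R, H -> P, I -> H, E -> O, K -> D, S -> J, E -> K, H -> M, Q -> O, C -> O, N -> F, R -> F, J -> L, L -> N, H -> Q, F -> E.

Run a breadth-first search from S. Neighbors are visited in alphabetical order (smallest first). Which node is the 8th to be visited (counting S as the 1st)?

C

Visit S; enqueue I, J, N, Q → queue [I, J, N, Q]
Visit I; enqueue E, H → queue [J, N, Q, E, H]
Visit J; enqueue C, L, M → queue [N, Q, E, H, C, L, M]
Visit N; enqueue F, R → queue [Q, E, H, C, L, M, F, R]
Visit Q; enqueue O, P → queue [E, H, C, L, M, F, R, O, P]
Visit E; enqueue K → queue [H, C, L, M, F, R, O, P, K]
Visit H; enqueue G → queue [C, L, M, F, R, O, P, K, G]
Visit C → queue [L, M, F, R, O, P, K, G]
Visit L → queue [M, F, R, O, P, K, G]
Visit M → queue [F, R, O, P, K, G]
Visit F → queue [R, O, P, K, G]
Visit R → queue [O, P, K, G]
Visit O → queue [P, K, G]
Visit P → queue [K, G]
Visit K; enqueue D → queue [G, D]
Visit G → queue [D]
Visit D → queue []

Visit order: S, I, J, N, Q, E, H, C, L, M, F, R, O, P, K, G, D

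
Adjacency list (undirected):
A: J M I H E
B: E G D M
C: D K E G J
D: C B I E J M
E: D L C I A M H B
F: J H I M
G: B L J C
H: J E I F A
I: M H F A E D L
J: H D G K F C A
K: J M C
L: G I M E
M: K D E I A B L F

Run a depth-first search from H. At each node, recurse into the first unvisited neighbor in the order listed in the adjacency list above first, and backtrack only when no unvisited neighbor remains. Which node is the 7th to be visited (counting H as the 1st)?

Visit H
H → J
J → D
D → C
C → K
K → M
M → E
E → L
L → G
G → B
L → I
I → F
I → A

Visit order: H, J, D, C, K, M, E, L, G, B, I, F, A

E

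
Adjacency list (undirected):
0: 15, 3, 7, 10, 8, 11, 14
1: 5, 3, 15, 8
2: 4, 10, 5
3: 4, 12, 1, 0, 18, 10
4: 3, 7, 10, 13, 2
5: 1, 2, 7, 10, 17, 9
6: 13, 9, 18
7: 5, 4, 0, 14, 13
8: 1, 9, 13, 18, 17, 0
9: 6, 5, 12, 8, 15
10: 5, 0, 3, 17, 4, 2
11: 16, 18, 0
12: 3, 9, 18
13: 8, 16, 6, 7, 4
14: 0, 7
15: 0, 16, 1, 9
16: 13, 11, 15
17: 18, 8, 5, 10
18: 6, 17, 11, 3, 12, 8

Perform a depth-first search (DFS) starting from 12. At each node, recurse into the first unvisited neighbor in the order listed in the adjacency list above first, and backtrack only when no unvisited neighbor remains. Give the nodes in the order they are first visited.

12, 3, 4, 7, 5, 1, 15, 0, 10, 17, 18, 6, 13, 8, 9, 16, 11, 2, 14

Visit 12
12 → 3
3 → 4
4 → 7
7 → 5
5 → 1
1 → 15
15 → 0
0 → 10
10 → 17
17 → 18
18 → 6
6 → 13
13 → 8
8 → 9
13 → 16
16 → 11
10 → 2
0 → 14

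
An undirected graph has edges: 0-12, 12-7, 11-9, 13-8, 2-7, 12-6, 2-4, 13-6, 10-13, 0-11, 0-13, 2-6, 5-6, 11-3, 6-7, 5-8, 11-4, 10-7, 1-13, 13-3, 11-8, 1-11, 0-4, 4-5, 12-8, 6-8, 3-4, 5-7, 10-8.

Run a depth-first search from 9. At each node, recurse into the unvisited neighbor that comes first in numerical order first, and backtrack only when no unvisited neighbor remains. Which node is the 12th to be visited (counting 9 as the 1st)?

Visit 9
9 → 11
11 → 0
0 → 4
4 → 2
2 → 6
6 → 5
5 → 7
7 → 10
10 → 8
8 → 12
8 → 13
13 → 1
13 → 3

Visit order: 9, 11, 0, 4, 2, 6, 5, 7, 10, 8, 12, 13, 1, 3

13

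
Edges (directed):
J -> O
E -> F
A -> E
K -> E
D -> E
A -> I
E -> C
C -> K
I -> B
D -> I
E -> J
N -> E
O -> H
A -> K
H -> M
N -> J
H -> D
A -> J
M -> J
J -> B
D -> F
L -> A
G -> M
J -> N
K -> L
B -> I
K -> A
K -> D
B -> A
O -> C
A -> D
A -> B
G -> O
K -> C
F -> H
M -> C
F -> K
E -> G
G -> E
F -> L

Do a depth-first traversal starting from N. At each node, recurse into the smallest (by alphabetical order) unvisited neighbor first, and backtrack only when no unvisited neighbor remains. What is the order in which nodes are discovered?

N, E, C, K, A, B, I, D, F, H, M, J, O, L, G

Visit N
N → E
E → C
C → K
K → A
A → B
B → I
A → D
D → F
F → H
H → M
M → J
J → O
F → L
E → G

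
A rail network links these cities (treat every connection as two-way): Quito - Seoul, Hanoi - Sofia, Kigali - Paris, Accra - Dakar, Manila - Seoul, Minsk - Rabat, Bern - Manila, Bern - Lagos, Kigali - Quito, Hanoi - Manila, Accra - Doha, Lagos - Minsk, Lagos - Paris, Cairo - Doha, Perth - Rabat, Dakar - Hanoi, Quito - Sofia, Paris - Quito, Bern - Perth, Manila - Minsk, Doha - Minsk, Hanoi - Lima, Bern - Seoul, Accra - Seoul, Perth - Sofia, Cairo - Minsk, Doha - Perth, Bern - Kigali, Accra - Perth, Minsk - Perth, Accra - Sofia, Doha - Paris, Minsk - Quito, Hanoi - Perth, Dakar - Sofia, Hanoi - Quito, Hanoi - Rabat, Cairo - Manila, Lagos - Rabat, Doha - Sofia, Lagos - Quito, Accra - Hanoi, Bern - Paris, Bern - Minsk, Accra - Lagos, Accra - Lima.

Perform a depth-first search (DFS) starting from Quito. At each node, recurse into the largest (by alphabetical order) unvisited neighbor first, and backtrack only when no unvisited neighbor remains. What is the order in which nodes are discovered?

Visit Quito
Quito → Sofia
Sofia → Perth
Perth → Rabat
Rabat → Minsk
Minsk → Manila
Manila → Seoul
Seoul → Bern
Bern → Paris
Paris → Lagos
Lagos → Accra
Accra → Lima
Lima → Hanoi
Hanoi → Dakar
Accra → Doha
Doha → Cairo
Paris → Kigali

Quito -> Sofia -> Perth -> Rabat -> Minsk -> Manila -> Seoul -> Bern -> Paris -> Lagos -> Accra -> Lima -> Hanoi -> Dakar -> Doha -> Cairo -> Kigali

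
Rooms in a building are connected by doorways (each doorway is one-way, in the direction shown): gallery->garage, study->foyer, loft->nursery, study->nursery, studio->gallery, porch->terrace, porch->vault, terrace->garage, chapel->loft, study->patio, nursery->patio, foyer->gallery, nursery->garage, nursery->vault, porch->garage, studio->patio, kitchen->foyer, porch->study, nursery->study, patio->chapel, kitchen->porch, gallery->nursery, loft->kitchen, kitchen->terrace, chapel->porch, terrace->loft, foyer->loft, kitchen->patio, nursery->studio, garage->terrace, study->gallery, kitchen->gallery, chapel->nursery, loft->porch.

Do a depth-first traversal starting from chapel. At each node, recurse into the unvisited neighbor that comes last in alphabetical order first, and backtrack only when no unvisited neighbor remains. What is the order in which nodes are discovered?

chapel porch vault terrace loft nursery study patio gallery garage foyer studio kitchen

Visit chapel
chapel → porch
porch → vault
porch → terrace
terrace → loft
loft → nursery
nursery → study
study → patio
study → gallery
gallery → garage
study → foyer
nursery → studio
loft → kitchen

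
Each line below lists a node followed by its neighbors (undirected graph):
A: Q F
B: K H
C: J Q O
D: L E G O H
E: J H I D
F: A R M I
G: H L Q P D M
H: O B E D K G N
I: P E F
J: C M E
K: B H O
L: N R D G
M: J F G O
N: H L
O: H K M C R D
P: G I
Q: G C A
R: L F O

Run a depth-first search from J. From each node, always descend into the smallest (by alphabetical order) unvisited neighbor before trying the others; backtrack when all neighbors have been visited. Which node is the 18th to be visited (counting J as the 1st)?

M

Visit J
J → C
C → O
O → D
D → E
E → H
H → B
B → K
H → G
G → L
L → N
L → R
R → F
F → A
A → Q
F → I
I → P
F → M

Visit order: J, C, O, D, E, H, B, K, G, L, N, R, F, A, Q, I, P, M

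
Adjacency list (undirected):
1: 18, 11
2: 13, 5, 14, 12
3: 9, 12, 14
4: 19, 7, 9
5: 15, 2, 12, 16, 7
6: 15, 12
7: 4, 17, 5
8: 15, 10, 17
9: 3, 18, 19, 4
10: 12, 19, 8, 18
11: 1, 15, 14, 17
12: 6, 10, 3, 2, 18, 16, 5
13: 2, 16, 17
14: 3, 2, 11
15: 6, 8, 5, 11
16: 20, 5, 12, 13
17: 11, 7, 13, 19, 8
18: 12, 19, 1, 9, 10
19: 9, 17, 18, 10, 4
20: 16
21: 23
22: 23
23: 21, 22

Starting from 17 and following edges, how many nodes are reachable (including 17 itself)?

BFS from 17 visits: 17, 11, 7, 13, 19, 8, 1, 15, 14, 4, 5, 2, 16, 9, 18, 10, 6, 3, 12, 20
Reachable nodes: 20 of 23 total.

20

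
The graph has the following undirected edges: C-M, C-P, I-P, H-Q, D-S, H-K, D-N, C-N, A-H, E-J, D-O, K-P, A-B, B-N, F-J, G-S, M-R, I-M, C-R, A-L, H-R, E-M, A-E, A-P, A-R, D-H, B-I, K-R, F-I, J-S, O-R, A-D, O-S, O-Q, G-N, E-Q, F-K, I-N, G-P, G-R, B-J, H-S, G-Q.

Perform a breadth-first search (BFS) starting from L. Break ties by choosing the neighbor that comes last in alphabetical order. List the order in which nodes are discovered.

L, A, R, P, H, E, D, B, O, M, K, G, C, I, S, Q, J, N, F

Visit L; enqueue A → queue [A]
Visit A; enqueue R, P, H, E, D, B → queue [R, P, H, E, D, B]
Visit R; enqueue O, M, K, G, C → queue [P, H, E, D, B, O, M, K, G, C]
Visit P; enqueue I → queue [H, E, D, B, O, M, K, G, C, I]
Visit H; enqueue S, Q → queue [E, D, B, O, M, K, G, C, I, S, Q]
Visit E; enqueue J → queue [D, B, O, M, K, G, C, I, S, Q, J]
Visit D; enqueue N → queue [B, O, M, K, G, C, I, S, Q, J, N]
Visit B → queue [O, M, K, G, C, I, S, Q, J, N]
Visit O → queue [M, K, G, C, I, S, Q, J, N]
Visit M → queue [K, G, C, I, S, Q, J, N]
Visit K; enqueue F → queue [G, C, I, S, Q, J, N, F]
Visit G → queue [C, I, S, Q, J, N, F]
Visit C → queue [I, S, Q, J, N, F]
Visit I → queue [S, Q, J, N, F]
Visit S → queue [Q, J, N, F]
Visit Q → queue [J, N, F]
Visit J → queue [N, F]
Visit N → queue [F]
Visit F → queue []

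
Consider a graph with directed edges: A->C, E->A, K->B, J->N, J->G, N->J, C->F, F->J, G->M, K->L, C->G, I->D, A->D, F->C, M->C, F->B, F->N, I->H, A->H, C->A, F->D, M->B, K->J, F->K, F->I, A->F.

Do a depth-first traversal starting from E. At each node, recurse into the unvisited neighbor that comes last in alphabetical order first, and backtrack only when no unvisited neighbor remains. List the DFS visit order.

Visit E
E → A
A → H
A → F
F → N
N → J
J → G
G → M
M → C
M → B
F → K
K → L
F → I
I → D

E → A → H → F → N → J → G → M → C → B → K → L → I → D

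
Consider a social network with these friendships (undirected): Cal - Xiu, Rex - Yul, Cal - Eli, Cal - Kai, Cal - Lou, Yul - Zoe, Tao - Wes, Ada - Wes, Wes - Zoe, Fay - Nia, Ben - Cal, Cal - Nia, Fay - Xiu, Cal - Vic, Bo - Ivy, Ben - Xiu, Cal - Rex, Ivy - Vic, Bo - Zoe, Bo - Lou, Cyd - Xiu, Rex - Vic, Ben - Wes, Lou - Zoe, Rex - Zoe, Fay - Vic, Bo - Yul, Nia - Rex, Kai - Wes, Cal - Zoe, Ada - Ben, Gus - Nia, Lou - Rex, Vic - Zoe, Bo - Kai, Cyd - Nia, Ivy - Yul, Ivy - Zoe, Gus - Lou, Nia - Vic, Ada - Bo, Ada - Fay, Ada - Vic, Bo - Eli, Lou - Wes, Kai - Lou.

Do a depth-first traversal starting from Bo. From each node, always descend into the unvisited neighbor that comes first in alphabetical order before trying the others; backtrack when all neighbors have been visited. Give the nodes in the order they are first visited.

Visit Bo
Bo → Ada
Ada → Ben
Ben → Cal
Cal → Eli
Cal → Kai
Kai → Lou
Lou → Gus
Gus → Nia
Nia → Cyd
Cyd → Xiu
Xiu → Fay
Fay → Vic
Vic → Ivy
Ivy → Yul
Yul → Rex
Rex → Zoe
Zoe → Wes
Wes → Tao

Bo -> Ada -> Ben -> Cal -> Eli -> Kai -> Lou -> Gus -> Nia -> Cyd -> Xiu -> Fay -> Vic -> Ivy -> Yul -> Rex -> Zoe -> Wes -> Tao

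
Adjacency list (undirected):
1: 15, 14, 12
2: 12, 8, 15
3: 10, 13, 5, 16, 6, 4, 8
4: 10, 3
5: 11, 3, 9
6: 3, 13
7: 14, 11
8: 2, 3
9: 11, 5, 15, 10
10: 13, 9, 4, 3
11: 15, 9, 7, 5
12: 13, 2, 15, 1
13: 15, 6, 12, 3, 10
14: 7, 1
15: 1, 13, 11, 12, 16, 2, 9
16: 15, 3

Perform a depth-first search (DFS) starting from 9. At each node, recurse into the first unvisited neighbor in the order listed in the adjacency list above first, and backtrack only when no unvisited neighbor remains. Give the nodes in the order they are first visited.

Visit 9
9 → 11
11 → 15
15 → 1
1 → 14
14 → 7
1 → 12
12 → 13
13 → 6
6 → 3
3 → 10
10 → 4
3 → 5
3 → 16
3 → 8
8 → 2

9 → 11 → 15 → 1 → 14 → 7 → 12 → 13 → 6 → 3 → 10 → 4 → 5 → 16 → 8 → 2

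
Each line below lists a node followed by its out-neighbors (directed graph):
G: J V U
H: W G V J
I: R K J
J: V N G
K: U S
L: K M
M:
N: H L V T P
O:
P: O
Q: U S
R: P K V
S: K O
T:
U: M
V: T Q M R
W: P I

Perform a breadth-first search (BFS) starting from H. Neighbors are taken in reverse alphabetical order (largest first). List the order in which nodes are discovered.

H W V J G P I T R Q M N U O K S L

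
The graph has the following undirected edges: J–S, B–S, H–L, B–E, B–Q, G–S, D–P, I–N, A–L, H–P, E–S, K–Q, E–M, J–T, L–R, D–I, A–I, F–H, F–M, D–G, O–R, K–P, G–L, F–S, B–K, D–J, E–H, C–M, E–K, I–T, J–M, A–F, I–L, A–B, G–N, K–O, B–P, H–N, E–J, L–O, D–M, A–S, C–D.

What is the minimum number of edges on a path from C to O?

Level 0: C
Level 1: D, M
Level 2: E, F, G, I, J, P
Level 3: A, B, H, K, L, N, S, T
Level 4: O, Q, R
O first appears at level 4.

4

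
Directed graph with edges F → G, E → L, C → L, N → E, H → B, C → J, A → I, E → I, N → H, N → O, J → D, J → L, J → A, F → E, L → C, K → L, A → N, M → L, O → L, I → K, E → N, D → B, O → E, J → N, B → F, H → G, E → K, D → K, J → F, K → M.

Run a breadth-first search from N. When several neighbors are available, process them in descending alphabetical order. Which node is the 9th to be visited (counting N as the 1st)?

Visit N; enqueue O, H, E → queue [O, H, E]
Visit O; enqueue L → queue [H, E, L]
Visit H; enqueue G, B → queue [E, L, G, B]
Visit E; enqueue K, I → queue [L, G, B, K, I]
Visit L; enqueue C → queue [G, B, K, I, C]
Visit G → queue [B, K, I, C]
Visit B; enqueue F → queue [K, I, C, F]
Visit K; enqueue M → queue [I, C, F, M]
Visit I → queue [C, F, M]
Visit C; enqueue J → queue [F, M, J]
Visit F → queue [M, J]
Visit M → queue [J]
Visit J; enqueue D, A → queue [D, A]
Visit D → queue [A]
Visit A → queue []

Visit order: N, O, H, E, L, G, B, K, I, C, F, M, J, D, A

I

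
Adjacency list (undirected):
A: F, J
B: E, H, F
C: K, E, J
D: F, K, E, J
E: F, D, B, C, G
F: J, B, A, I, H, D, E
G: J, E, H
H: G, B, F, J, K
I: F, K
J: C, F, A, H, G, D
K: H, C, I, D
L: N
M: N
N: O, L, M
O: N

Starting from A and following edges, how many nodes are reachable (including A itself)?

11

BFS from A visits: A, F, J, B, I, H, D, E, C, G, K
Reachable nodes: 11 of 15 total.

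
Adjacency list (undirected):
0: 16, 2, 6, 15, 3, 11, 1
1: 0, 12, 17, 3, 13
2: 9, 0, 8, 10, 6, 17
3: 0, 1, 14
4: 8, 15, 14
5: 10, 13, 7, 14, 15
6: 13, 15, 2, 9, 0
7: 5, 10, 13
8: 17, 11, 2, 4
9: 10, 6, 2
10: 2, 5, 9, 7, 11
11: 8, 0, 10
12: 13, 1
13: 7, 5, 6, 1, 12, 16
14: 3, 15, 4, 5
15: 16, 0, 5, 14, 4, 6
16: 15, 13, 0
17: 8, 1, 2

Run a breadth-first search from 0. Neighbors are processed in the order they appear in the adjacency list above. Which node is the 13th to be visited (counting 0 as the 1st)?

17

Visit 0; enqueue 16, 2, 6, 15, 3, 11, 1 → queue [16, 2, 6, 15, 3, 11, 1]
Visit 16; enqueue 13 → queue [2, 6, 15, 3, 11, 1, 13]
Visit 2; enqueue 9, 8, 10, 17 → queue [6, 15, 3, 11, 1, 13, 9, 8, 10, 17]
Visit 6 → queue [15, 3, 11, 1, 13, 9, 8, 10, 17]
Visit 15; enqueue 5, 14, 4 → queue [3, 11, 1, 13, 9, 8, 10, 17, 5, 14, 4]
Visit 3 → queue [11, 1, 13, 9, 8, 10, 17, 5, 14, 4]
Visit 11 → queue [1, 13, 9, 8, 10, 17, 5, 14, 4]
Visit 1; enqueue 12 → queue [13, 9, 8, 10, 17, 5, 14, 4, 12]
Visit 13; enqueue 7 → queue [9, 8, 10, 17, 5, 14, 4, 12, 7]
Visit 9 → queue [8, 10, 17, 5, 14, 4, 12, 7]
Visit 8 → queue [10, 17, 5, 14, 4, 12, 7]
Visit 10 → queue [17, 5, 14, 4, 12, 7]
Visit 17 → queue [5, 14, 4, 12, 7]
Visit 5 → queue [14, 4, 12, 7]
Visit 14 → queue [4, 12, 7]
Visit 4 → queue [12, 7]
Visit 12 → queue [7]
Visit 7 → queue []

Visit order: 0, 16, 2, 6, 15, 3, 11, 1, 13, 9, 8, 10, 17, 5, 14, 4, 12, 7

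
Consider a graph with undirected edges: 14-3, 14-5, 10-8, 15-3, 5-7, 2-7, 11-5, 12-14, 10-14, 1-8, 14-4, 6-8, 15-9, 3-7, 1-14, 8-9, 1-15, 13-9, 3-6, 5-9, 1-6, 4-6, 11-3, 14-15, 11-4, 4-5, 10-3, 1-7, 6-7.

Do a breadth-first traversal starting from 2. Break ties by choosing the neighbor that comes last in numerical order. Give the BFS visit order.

Visit 2; enqueue 7 → queue [7]
Visit 7; enqueue 6, 5, 3, 1 → queue [6, 5, 3, 1]
Visit 6; enqueue 8, 4 → queue [5, 3, 1, 8, 4]
Visit 5; enqueue 14, 11, 9 → queue [3, 1, 8, 4, 14, 11, 9]
Visit 3; enqueue 15, 10 → queue [1, 8, 4, 14, 11, 9, 15, 10]
Visit 1 → queue [8, 4, 14, 11, 9, 15, 10]
Visit 8 → queue [4, 14, 11, 9, 15, 10]
Visit 4 → queue [14, 11, 9, 15, 10]
Visit 14; enqueue 12 → queue [11, 9, 15, 10, 12]
Visit 11 → queue [9, 15, 10, 12]
Visit 9; enqueue 13 → queue [15, 10, 12, 13]
Visit 15 → queue [10, 12, 13]
Visit 10 → queue [12, 13]
Visit 12 → queue [13]
Visit 13 → queue []

2, 7, 6, 5, 3, 1, 8, 4, 14, 11, 9, 15, 10, 12, 13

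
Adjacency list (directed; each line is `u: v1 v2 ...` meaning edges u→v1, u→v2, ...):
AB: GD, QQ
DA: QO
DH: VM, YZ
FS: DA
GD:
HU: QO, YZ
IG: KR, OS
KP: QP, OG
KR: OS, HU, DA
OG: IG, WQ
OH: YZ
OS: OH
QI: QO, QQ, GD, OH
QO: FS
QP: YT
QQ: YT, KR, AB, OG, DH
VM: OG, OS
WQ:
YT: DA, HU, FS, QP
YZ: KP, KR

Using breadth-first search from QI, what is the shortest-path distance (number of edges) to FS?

2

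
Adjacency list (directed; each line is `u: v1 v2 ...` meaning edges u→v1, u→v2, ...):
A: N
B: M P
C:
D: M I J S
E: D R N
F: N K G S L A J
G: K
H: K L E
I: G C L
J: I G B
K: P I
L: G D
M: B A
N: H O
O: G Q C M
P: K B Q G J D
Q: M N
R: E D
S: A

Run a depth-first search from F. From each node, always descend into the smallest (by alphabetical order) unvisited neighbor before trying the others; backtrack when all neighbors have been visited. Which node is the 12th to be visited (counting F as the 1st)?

Visit F
F → A
A → N
N → H
H → E
E → D
D → I
I → C
I → G
G → K
K → P
P → B
B → M
P → J
P → Q
I → L
D → S
E → R
N → O

Visit order: F, A, N, H, E, D, I, C, G, K, P, B, M, J, Q, L, S, R, O

B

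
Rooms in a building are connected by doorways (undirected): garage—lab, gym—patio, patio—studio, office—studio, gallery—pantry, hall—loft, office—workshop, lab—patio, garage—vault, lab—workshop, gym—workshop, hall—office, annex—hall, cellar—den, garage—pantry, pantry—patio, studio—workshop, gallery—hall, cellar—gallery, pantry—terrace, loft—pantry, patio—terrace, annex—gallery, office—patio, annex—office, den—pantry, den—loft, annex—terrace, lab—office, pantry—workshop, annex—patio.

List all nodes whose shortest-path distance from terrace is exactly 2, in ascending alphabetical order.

den, gallery, garage, gym, hall, lab, loft, office, studio, workshop

Level 0: terrace
Level 1: annex, pantry, patio
Level 2: den, gallery, garage, gym, hall, lab, loft, office, studio, workshop
Level 3: cellar, vault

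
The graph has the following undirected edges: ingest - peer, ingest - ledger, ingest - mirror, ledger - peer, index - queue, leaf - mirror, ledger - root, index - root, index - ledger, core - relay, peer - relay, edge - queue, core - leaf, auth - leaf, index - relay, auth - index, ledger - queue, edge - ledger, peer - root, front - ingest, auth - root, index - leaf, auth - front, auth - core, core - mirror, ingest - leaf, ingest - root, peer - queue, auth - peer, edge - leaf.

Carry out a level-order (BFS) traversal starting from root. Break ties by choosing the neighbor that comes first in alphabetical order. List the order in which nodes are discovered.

Visit root; enqueue auth, index, ingest, ledger, peer → queue [auth, index, ingest, ledger, peer]
Visit auth; enqueue core, front, leaf → queue [index, ingest, ledger, peer, core, front, leaf]
Visit index; enqueue queue, relay → queue [ingest, ledger, peer, core, front, leaf, queue, relay]
Visit ingest; enqueue mirror → queue [ledger, peer, core, front, leaf, queue, relay, mirror]
Visit ledger; enqueue edge → queue [peer, core, front, leaf, queue, relay, mirror, edge]
Visit peer → queue [core, front, leaf, queue, relay, mirror, edge]
Visit core → queue [front, leaf, queue, relay, mirror, edge]
Visit front → queue [leaf, queue, relay, mirror, edge]
Visit leaf → queue [queue, relay, mirror, edge]
Visit queue → queue [relay, mirror, edge]
Visit relay → queue [mirror, edge]
Visit mirror → queue [edge]
Visit edge → queue []

root, auth, index, ingest, ledger, peer, core, front, leaf, queue, relay, mirror, edge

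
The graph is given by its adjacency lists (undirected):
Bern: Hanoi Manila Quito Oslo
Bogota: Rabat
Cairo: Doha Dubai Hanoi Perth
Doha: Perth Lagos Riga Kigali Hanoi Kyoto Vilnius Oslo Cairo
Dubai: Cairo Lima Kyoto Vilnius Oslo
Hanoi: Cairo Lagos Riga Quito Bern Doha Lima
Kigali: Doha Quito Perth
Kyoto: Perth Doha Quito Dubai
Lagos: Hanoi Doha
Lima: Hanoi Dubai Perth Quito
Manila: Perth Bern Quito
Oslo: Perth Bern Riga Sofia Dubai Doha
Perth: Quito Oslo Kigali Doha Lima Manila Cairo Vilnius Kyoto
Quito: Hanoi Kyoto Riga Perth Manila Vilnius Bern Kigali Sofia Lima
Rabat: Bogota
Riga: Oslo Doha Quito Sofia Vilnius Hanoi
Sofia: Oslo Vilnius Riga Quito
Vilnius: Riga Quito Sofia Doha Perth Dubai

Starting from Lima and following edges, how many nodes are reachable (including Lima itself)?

16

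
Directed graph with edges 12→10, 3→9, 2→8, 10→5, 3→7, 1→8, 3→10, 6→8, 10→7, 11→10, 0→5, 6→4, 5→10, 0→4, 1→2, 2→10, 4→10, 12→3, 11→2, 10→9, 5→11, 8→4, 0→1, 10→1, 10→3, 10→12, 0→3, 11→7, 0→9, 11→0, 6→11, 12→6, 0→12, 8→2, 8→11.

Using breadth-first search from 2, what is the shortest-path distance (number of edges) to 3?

2

Level 0: 2
Level 1: 8, 10
Level 2: 1, 3, 4, 5, 7, 9, 11, 12
Level 3: 0, 6
3 first appears at level 2.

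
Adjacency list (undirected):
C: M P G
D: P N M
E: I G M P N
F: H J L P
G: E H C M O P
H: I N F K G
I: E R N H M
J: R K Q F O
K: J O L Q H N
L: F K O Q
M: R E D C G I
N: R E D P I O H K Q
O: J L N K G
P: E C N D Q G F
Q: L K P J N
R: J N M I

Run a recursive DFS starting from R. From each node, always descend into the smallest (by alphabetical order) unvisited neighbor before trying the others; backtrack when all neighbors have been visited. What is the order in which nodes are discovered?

Visit R
R → I
I → E
E → G
G → C
C → M
M → D
D → N
N → H
H → F
F → J
J → K
K → L
L → O
L → Q
Q → P

R → I → E → G → C → M → D → N → H → F → J → K → L → O → Q → P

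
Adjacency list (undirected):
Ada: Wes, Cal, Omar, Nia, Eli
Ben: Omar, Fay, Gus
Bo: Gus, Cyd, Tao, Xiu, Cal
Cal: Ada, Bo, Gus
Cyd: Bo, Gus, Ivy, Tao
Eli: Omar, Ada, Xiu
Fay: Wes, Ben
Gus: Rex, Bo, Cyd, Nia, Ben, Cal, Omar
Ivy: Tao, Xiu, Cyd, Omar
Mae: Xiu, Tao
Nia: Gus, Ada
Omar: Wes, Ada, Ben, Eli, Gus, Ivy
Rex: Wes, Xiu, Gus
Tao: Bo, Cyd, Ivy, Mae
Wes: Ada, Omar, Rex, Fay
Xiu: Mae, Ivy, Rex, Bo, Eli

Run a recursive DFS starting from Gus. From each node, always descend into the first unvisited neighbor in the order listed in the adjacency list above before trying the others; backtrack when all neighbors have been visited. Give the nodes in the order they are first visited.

Gus, Rex, Wes, Ada, Cal, Bo, Cyd, Ivy, Tao, Mae, Xiu, Eli, Omar, Ben, Fay, Nia

Visit Gus
Gus → Rex
Rex → Wes
Wes → Ada
Ada → Cal
Cal → Bo
Bo → Cyd
Cyd → Ivy
Ivy → Tao
Tao → Mae
Mae → Xiu
Xiu → Eli
Eli → Omar
Omar → Ben
Ben → Fay
Ada → Nia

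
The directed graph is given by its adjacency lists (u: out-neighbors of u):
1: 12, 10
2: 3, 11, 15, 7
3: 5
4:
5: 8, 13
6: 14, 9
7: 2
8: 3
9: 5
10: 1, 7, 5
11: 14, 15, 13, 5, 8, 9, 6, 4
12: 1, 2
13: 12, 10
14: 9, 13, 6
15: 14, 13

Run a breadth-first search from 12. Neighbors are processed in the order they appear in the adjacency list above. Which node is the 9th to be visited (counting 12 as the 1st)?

5

Visit 12; enqueue 1, 2 → queue [1, 2]
Visit 1; enqueue 10 → queue [2, 10]
Visit 2; enqueue 3, 11, 15, 7 → queue [10, 3, 11, 15, 7]
Visit 10; enqueue 5 → queue [3, 11, 15, 7, 5]
Visit 3 → queue [11, 15, 7, 5]
Visit 11; enqueue 14, 13, 8, 9, 6, 4 → queue [15, 7, 5, 14, 13, 8, 9, 6, 4]
Visit 15 → queue [7, 5, 14, 13, 8, 9, 6, 4]
Visit 7 → queue [5, 14, 13, 8, 9, 6, 4]
Visit 5 → queue [14, 13, 8, 9, 6, 4]
Visit 14 → queue [13, 8, 9, 6, 4]
Visit 13 → queue [8, 9, 6, 4]
Visit 8 → queue [9, 6, 4]
Visit 9 → queue [6, 4]
Visit 6 → queue [4]
Visit 4 → queue []

Visit order: 12, 1, 2, 10, 3, 11, 15, 7, 5, 14, 13, 8, 9, 6, 4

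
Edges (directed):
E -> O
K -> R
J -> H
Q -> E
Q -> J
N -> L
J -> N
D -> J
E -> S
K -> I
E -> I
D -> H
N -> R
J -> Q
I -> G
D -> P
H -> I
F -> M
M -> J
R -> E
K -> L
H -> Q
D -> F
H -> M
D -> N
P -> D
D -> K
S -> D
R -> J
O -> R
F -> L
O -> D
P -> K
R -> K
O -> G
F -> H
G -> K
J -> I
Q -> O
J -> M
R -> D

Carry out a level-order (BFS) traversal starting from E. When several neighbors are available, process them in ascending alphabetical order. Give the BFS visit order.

E, I, O, S, G, D, R, K, F, H, J, N, P, L, M, Q

Visit E; enqueue I, O, S → queue [I, O, S]
Visit I; enqueue G → queue [O, S, G]
Visit O; enqueue D, R → queue [S, G, D, R]
Visit S → queue [G, D, R]
Visit G; enqueue K → queue [D, R, K]
Visit D; enqueue F, H, J, N, P → queue [R, K, F, H, J, N, P]
Visit R → queue [K, F, H, J, N, P]
Visit K; enqueue L → queue [F, H, J, N, P, L]
Visit F; enqueue M → queue [H, J, N, P, L, M]
Visit H; enqueue Q → queue [J, N, P, L, M, Q]
Visit J → queue [N, P, L, M, Q]
Visit N → queue [P, L, M, Q]
Visit P → queue [L, M, Q]
Visit L → queue [M, Q]
Visit M → queue [Q]
Visit Q → queue []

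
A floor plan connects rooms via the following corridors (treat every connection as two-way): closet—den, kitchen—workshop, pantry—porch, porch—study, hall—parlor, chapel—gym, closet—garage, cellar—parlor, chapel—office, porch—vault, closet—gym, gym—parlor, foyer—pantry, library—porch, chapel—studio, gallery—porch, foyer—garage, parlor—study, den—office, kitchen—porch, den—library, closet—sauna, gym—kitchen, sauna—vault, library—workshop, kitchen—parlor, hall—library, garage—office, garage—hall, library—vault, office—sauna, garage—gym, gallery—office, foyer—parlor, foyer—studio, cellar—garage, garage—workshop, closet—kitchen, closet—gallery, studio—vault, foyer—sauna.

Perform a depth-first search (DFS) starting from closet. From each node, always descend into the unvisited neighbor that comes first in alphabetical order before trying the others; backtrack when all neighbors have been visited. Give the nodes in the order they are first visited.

closet den library hall garage cellar parlor foyer pantry porch gallery office chapel gym kitchen workshop studio vault sauna study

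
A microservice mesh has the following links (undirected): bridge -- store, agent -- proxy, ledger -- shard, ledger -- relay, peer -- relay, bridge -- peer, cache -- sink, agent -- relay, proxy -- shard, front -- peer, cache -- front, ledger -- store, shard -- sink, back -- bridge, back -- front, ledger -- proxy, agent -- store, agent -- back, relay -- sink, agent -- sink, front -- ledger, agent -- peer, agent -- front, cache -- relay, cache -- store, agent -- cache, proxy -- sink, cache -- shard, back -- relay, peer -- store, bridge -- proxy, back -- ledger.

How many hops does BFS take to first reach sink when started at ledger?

Level 0: ledger
Level 1: back, front, proxy, relay, shard, store
Level 2: agent, bridge, cache, peer, sink
sink first appears at level 2.

2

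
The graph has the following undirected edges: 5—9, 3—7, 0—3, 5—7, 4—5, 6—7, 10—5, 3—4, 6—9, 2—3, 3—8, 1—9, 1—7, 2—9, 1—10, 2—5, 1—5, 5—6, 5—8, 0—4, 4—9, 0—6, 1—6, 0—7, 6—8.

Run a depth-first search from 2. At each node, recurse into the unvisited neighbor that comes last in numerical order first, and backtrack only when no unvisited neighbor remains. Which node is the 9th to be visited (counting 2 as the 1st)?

Visit 2
2 → 9
9 → 6
6 → 8
8 → 5
5 → 10
10 → 1
1 → 7
7 → 3
3 → 4
4 → 0

Visit order: 2, 9, 6, 8, 5, 10, 1, 7, 3, 4, 0

3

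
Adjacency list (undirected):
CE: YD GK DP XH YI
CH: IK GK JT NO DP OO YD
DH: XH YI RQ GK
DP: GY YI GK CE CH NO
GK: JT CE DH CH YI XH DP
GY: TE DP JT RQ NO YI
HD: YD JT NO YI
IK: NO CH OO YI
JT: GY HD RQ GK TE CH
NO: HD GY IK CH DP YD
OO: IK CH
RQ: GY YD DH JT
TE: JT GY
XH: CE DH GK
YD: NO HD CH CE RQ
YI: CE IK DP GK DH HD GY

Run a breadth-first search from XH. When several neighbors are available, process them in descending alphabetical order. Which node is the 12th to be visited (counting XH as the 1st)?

Visit XH; enqueue GK, DH, CE → queue [GK, DH, CE]
Visit GK; enqueue YI, JT, DP, CH → queue [DH, CE, YI, JT, DP, CH]
Visit DH; enqueue RQ → queue [CE, YI, JT, DP, CH, RQ]
Visit CE; enqueue YD → queue [YI, JT, DP, CH, RQ, YD]
Visit YI; enqueue IK, HD, GY → queue [JT, DP, CH, RQ, YD, IK, HD, GY]
Visit JT; enqueue TE → queue [DP, CH, RQ, YD, IK, HD, GY, TE]
Visit DP; enqueue NO → queue [CH, RQ, YD, IK, HD, GY, TE, NO]
Visit CH; enqueue OO → queue [RQ, YD, IK, HD, GY, TE, NO, OO]
Visit RQ → queue [YD, IK, HD, GY, TE, NO, OO]
Visit YD → queue [IK, HD, GY, TE, NO, OO]
Visit IK → queue [HD, GY, TE, NO, OO]
Visit HD → queue [GY, TE, NO, OO]
Visit GY → queue [TE, NO, OO]
Visit TE → queue [NO, OO]
Visit NO → queue [OO]
Visit OO → queue []

Visit order: XH, GK, DH, CE, YI, JT, DP, CH, RQ, YD, IK, HD, GY, TE, NO, OO

HD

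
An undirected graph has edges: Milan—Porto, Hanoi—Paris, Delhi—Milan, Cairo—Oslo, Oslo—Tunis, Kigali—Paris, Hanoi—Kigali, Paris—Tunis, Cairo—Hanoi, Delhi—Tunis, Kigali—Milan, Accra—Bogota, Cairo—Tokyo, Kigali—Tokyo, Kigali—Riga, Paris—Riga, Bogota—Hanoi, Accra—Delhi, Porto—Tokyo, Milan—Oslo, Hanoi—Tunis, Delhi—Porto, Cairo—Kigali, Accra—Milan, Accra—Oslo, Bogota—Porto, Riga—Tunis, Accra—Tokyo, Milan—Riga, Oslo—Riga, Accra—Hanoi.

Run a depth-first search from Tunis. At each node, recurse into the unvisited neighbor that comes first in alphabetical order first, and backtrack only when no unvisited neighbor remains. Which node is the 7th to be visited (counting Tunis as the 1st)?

Kigali

Visit Tunis
Tunis → Delhi
Delhi → Accra
Accra → Bogota
Bogota → Hanoi
Hanoi → Cairo
Cairo → Kigali
Kigali → Milan
Milan → Oslo
Oslo → Riga
Riga → Paris
Milan → Porto
Porto → Tokyo

Visit order: Tunis, Delhi, Accra, Bogota, Hanoi, Cairo, Kigali, Milan, Oslo, Riga, Paris, Porto, Tokyo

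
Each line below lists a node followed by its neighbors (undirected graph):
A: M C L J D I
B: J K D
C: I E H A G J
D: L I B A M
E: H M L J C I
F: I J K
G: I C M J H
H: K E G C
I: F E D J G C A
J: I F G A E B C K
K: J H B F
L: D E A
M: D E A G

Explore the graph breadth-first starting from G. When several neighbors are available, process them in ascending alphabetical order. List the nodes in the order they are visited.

Visit G; enqueue C, H, I, J, M → queue [C, H, I, J, M]
Visit C; enqueue A, E → queue [H, I, J, M, A, E]
Visit H; enqueue K → queue [I, J, M, A, E, K]
Visit I; enqueue D, F → queue [J, M, A, E, K, D, F]
Visit J; enqueue B → queue [M, A, E, K, D, F, B]
Visit M → queue [A, E, K, D, F, B]
Visit A; enqueue L → queue [E, K, D, F, B, L]
Visit E → queue [K, D, F, B, L]
Visit K → queue [D, F, B, L]
Visit D → queue [F, B, L]
Visit F → queue [B, L]
Visit B → queue [L]
Visit L → queue []

G -> C -> H -> I -> J -> M -> A -> E -> K -> D -> F -> B -> L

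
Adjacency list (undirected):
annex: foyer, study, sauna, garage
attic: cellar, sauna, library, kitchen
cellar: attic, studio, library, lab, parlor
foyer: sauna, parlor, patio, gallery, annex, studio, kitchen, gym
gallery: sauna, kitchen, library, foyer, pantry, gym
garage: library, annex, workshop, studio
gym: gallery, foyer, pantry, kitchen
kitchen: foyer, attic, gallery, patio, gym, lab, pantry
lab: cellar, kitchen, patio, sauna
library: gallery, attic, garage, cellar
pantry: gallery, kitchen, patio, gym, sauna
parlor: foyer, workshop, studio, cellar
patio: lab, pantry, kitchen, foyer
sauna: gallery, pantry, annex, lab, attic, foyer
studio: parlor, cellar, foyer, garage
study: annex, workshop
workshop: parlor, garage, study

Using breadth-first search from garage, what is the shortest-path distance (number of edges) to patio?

Level 0: garage
Level 1: annex, library, studio, workshop
Level 2: attic, cellar, foyer, gallery, parlor, sauna, study
Level 3: gym, kitchen, lab, pantry, patio
patio first appears at level 3.

3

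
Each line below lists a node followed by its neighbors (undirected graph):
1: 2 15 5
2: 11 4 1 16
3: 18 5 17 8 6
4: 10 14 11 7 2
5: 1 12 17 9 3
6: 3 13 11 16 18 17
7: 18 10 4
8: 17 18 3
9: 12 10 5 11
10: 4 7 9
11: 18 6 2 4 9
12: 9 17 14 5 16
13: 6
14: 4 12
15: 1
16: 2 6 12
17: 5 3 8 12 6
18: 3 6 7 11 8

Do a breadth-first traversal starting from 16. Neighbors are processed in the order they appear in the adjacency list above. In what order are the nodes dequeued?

16 2 6 12 11 4 1 3 13 18 17 9 14 5 10 7 15 8

Visit 16; enqueue 2, 6, 12 → queue [2, 6, 12]
Visit 2; enqueue 11, 4, 1 → queue [6, 12, 11, 4, 1]
Visit 6; enqueue 3, 13, 18, 17 → queue [12, 11, 4, 1, 3, 13, 18, 17]
Visit 12; enqueue 9, 14, 5 → queue [11, 4, 1, 3, 13, 18, 17, 9, 14, 5]
Visit 11 → queue [4, 1, 3, 13, 18, 17, 9, 14, 5]
Visit 4; enqueue 10, 7 → queue [1, 3, 13, 18, 17, 9, 14, 5, 10, 7]
Visit 1; enqueue 15 → queue [3, 13, 18, 17, 9, 14, 5, 10, 7, 15]
Visit 3; enqueue 8 → queue [13, 18, 17, 9, 14, 5, 10, 7, 15, 8]
Visit 13 → queue [18, 17, 9, 14, 5, 10, 7, 15, 8]
Visit 18 → queue [17, 9, 14, 5, 10, 7, 15, 8]
Visit 17 → queue [9, 14, 5, 10, 7, 15, 8]
Visit 9 → queue [14, 5, 10, 7, 15, 8]
Visit 14 → queue [5, 10, 7, 15, 8]
Visit 5 → queue [10, 7, 15, 8]
Visit 10 → queue [7, 15, 8]
Visit 7 → queue [15, 8]
Visit 15 → queue [8]
Visit 8 → queue []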